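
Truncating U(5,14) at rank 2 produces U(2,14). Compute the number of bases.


Truncating U(5,14) to rank 2 gives U(2,14).
Bases of U(2,14) are all 2-element subsets of 14 elements.
Number of bases = (14 choose 2) = 91.

91


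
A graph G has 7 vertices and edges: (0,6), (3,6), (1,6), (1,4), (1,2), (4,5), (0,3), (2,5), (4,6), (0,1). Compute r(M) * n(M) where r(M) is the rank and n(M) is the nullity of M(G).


r(M) = |V| - c = 7 - 1 = 6.
nullity = |E| - r(M) = 10 - 6 = 4.
Product = 6 * 4 = 24.

24


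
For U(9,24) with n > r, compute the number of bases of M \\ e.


Deleting e from U(9,24) gives U(9,23) since n > r.
Bases of U(9,23) = (23 choose 9) = 817190.

817190


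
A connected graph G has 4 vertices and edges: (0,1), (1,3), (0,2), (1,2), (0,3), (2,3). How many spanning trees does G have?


By Kirchhoff's matrix tree theorem, the number of spanning trees equals
the determinant of any cofactor of the Laplacian matrix L.
G has 4 vertices and 6 edges.
Computing the (3 x 3) cofactor determinant gives 16.

16


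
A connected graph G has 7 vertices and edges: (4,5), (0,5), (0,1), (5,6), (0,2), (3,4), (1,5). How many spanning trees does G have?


By Kirchhoff's matrix tree theorem, the number of spanning trees equals
the determinant of any cofactor of the Laplacian matrix L.
G has 7 vertices and 7 edges.
Computing the (6 x 6) cofactor determinant gives 3.

3


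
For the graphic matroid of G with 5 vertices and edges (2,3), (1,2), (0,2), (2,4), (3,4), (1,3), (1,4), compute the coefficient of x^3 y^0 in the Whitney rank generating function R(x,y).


R(x,y) = sum over A in 2^E of x^(r(E)-r(A)) * y^(|A|-r(A)).
G has 5 vertices, 7 edges. r(E) = 4.
Enumerate all 2^7 = 128 subsets.
Count subsets with r(E)-r(A)=3 and |A|-r(A)=0: 7.

7


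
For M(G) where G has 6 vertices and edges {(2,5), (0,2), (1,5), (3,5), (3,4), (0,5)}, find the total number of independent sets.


An independent set in a graphic matroid is an acyclic edge subset.
G has 6 vertices and 6 edges.
Enumerate all 2^6 = 64 subsets, checking for acyclicity.
Total independent sets = 56.

56


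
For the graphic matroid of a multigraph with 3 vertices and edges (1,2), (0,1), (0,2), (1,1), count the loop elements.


In a graphic matroid, a loop is a self-loop edge (u,u) with rank 0.
Examining all 4 edges for self-loops...
Self-loops found: (1,1)
Number of loops = 1.

1


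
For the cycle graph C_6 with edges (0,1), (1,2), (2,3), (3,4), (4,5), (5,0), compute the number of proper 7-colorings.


P(C_6, k) = (k-1)^6 + (-1)^6*(k-1).
P(7) = (6)^6 + 6
= 46656 + 6 = 46662.

46662


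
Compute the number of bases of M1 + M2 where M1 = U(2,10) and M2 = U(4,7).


Bases of a direct sum M1 + M2: |B| = |B(M1)| * |B(M2)|.
|B(U(2,10))| = C(10,2) = 45.
|B(U(4,7))| = C(7,4) = 35.
Total bases = 45 * 35 = 1575.

1575


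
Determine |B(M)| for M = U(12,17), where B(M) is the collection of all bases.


Bases of U(12,17) are all 12-element subsets of the 17-element ground set.
Number of bases = C(17,12).
C(17,12) = 6188.

6188


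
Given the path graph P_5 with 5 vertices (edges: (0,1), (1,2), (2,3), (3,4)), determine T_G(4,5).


A path on 5 vertices is a tree with 4 edges.
T(x,y) = x^(4) for any tree.
T(4,5) = 4^4 = 256.

256


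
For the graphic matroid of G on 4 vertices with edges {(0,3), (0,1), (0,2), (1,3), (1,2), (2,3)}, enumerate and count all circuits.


A circuit in a graphic matroid = edge set of a simple cycle.
G has 4 vertices and 6 edges.
Enumerating all minimal edge subsets forming cycles...
Total circuits found: 7.

7


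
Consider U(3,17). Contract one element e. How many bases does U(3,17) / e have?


Contracting e from U(3,17) gives U(2,16).
Bases of U(2,16) = C(16,2) = (16 * 15) / (1 * 2) = 120.

120


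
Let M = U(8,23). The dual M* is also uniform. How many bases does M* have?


The dual of U(r,n) is U(n-r, n) = U(15,23).
Bases of U(15,23) are all (15)-element subsets.
|B(M*)| = C(23,15) = 490314.

490314


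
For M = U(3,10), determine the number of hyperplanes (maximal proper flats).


Hyperplanes of U(3,10) are flats of rank 2.
In a uniform matroid, these are exactly the (2)-element subsets.
Count = C(10,2) = 10! / (2! * 8!) = 45.

45


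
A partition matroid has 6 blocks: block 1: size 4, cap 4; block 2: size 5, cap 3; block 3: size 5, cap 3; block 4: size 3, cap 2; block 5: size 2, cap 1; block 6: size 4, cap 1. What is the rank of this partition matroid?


Rank of a partition matroid = sum of min(|Si|, ci) for each block.
= min(4,4) + min(5,3) + min(5,3) + min(3,2) + min(2,1) + min(4,1)
= 4 + 3 + 3 + 2 + 1 + 1
= 14.

14


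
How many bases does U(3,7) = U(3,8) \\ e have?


Deleting e from U(3,8) gives U(3,7) since n > r.
Bases of U(3,7) = C(7,3) = 7! / (3! * 4!) = 35.

35


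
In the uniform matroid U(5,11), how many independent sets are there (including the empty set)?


Independent sets of U(5,11) are all subsets of size <= 5.
Count = (11 choose 0) + (11 choose 1) + (11 choose 2) + (11 choose 3) + (11 choose 4) + (11 choose 5)
     = 1 + 11 + 55 + 165 + 330 + 462
     = 1024.

1024


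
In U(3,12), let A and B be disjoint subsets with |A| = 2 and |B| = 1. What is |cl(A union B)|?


|A union B| = 2 + 1 = 3 (disjoint).
In U(3,12), cl(S) = S if |S| < 3, else cl(S) = E.
Since 3 >= 3, cl(A union B) = E.
|cl(A union B)| = 12.

12


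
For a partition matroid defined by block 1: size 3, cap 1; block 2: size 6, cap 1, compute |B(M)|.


A basis picks exactly ci elements from block i.
Number of bases = product of C(|Si|, ci).
= C(3,1) * C(6,1)
= 3 * 6
= 18.

18


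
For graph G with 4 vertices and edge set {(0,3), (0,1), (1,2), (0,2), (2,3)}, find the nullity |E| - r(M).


Cycle rank (nullity) = |E| - r(M) = |E| - (|V| - c).
|E| = 5, |V| = 4, c = 1.
Nullity = 5 - (4 - 1) = 5 - 3 = 2.

2


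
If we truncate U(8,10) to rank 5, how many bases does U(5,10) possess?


Truncating U(8,10) to rank 5 gives U(5,10).
Bases of U(5,10) are all 5-element subsets of 10 elements.
Number of bases = C(10,5) = 10! / (5! * 5!) = 252.

252


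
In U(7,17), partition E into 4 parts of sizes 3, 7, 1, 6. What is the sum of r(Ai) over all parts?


r(Ai) = min(|Ai|, 7) for each part.
Sum = min(3,7) + min(7,7) + min(1,7) + min(6,7)
    = 3 + 7 + 1 + 6
    = 17.

17


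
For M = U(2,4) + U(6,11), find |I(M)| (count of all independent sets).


For a direct sum, |I(M1+M2)| = |I(M1)| * |I(M2)|.
|I(U(2,4))| = sum C(4,k) for k=0..2 = 11.
|I(U(6,11))| = sum C(11,k) for k=0..6 = 1486.
Total = 11 * 1486 = 16346.

16346


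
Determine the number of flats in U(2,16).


Flats of U(2,16): every subset of size < 2 is a flat, plus E itself.
Count = C(16,0) + C(16,1) + 1
     = 1 + 16 + 1
     = 18.

18


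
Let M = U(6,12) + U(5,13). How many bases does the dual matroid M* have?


(M1+M2)* = M1* + M2*.
M1* = U(6,12), bases: C(12,6) = 924.
M2* = U(8,13), bases: C(13,8) = 1287.
|B(M*)| = 924 * 1287 = 1189188.

1189188


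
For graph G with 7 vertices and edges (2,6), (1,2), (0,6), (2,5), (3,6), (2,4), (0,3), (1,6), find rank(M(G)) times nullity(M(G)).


r(M) = |V| - c = 7 - 1 = 6.
nullity = |E| - r(M) = 8 - 6 = 2.
Product = 6 * 2 = 12.

12


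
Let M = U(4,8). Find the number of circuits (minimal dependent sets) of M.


In U(4,8), circuits are the (5)-element subsets.
Any set of 5 elements is dependent, and removing any one element gives
an independent set of size 4, so it is a minimal dependent set.
Number of circuits = C(8,5) = 8! / (5! * 3!) = 56.

56


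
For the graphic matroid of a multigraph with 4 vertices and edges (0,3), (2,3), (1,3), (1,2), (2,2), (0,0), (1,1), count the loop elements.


In a graphic matroid, a loop is a self-loop edge (u,u) with rank 0.
Examining all 7 edges for self-loops...
Self-loops found: (2,2), (0,0), (1,1)
Number of loops = 3.

3


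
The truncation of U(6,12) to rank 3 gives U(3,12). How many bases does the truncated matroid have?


Truncating U(6,12) to rank 3 gives U(3,12).
Bases of U(3,12) are all 3-element subsets of 12 elements.
Number of bases = (12 choose 3) = 220.

220


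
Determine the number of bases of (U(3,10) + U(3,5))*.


(M1+M2)* = M1* + M2*.
M1* = U(7,10), bases: C(10,7) = 120.
M2* = U(2,5), bases: C(5,2) = 10.
|B(M*)| = 120 * 10 = 1200.

1200


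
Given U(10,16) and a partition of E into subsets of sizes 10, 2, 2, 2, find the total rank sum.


r(Ai) = min(|Ai|, 10) for each part.
Sum = min(10,10) + min(2,10) + min(2,10) + min(2,10)
    = 10 + 2 + 2 + 2
    = 16.

16


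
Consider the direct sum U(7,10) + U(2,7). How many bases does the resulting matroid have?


Bases of a direct sum M1 + M2: |B| = |B(M1)| * |B(M2)|.
|B(U(7,10))| = C(10,7) = 120.
|B(U(2,7))| = C(7,2) = 21.
Total bases = 120 * 21 = 2520.

2520


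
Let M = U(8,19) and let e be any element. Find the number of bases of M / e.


Contracting e from U(8,19) gives U(7,18).
Bases of U(7,18) = (18 choose 7) = 31824.

31824


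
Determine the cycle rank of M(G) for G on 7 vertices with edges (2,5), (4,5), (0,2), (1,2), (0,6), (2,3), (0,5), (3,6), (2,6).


Cycle rank (nullity) = |E| - r(M) = |E| - (|V| - c).
|E| = 9, |V| = 7, c = 1.
Nullity = 9 - (7 - 1) = 9 - 6 = 3.

3


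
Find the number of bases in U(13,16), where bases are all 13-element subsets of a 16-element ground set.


Bases of U(13,16) are all 13-element subsets of the 16-element ground set.
Number of bases = C(16,13).
(16 choose 13) = 560.

560


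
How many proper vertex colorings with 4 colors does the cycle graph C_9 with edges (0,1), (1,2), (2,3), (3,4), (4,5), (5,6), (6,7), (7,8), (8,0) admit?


P(C_9, k) = (k-1)^9 + (-1)^9*(k-1).
P(4) = (3)^9 - 3
= 19683 - 3 = 19680.

19680


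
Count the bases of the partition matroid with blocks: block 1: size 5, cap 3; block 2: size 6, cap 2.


A basis picks exactly ci elements from block i.
Number of bases = product of C(|Si|, ci).
= C(5,3) * C(6,2)
= 10 * 15
= 150.

150


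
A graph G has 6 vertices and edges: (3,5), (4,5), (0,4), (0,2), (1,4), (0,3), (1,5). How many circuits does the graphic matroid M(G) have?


A circuit in a graphic matroid = edge set of a simple cycle.
G has 6 vertices and 7 edges.
Enumerating all minimal edge subsets forming cycles...
Total circuits found: 3.

3


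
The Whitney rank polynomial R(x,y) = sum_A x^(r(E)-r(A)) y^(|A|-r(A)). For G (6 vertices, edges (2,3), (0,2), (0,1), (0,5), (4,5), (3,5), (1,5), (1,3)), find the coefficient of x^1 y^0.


R(x,y) = sum over A in 2^E of x^(r(E)-r(A)) * y^(|A|-r(A)).
G has 6 vertices, 8 edges. r(E) = 5.
Enumerate all 2^8 = 256 subsets.
Count subsets with r(E)-r(A)=1 and |A|-r(A)=0: 57.

57


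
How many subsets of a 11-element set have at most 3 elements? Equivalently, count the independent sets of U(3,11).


Independent sets of U(3,11) are all subsets of size <= 3.
Count = C(11,0) + C(11,1) + C(11,2) + C(11,3)
     = 1 + 11 + 55 + 165
     = 232.

232


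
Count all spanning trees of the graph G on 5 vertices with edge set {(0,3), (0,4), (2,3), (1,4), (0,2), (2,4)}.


By Kirchhoff's matrix tree theorem, the number of spanning trees equals
the determinant of any cofactor of the Laplacian matrix L.
G has 5 vertices and 6 edges.
Computing the (4 x 4) cofactor determinant gives 8.

8


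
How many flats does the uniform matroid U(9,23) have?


Flats of U(9,23): every subset of size < 9 is a flat, plus E itself.
Count = C(23,0) + C(23,1) + C(23,2) + C(23,3) + C(23,4) + C(23,5) + C(23,6) + C(23,7) + C(23,8) + 1
     = 1 + 23 + 253 + 1771 + 8855 + 33649 + 100947 + 245157 + 490314 + 1
     = 880971.

880971


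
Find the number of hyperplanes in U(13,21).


Hyperplanes of U(13,21) are flats of rank 12.
In a uniform matroid, these are exactly the (12)-element subsets.
Count = C(21,12) = 21! / (12! * 9!) = 293930.

293930


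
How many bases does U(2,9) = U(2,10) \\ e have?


Deleting e from U(2,10) gives U(2,9) since n > r.
Bases of U(2,9) = (9 choose 2) = 36.

36


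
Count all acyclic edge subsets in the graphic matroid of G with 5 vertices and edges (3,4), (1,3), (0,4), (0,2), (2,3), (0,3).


An independent set in a graphic matroid is an acyclic edge subset.
G has 5 vertices and 6 edges.
Enumerate all 2^6 = 64 subsets, checking for acyclicity.
Total independent sets = 48.

48


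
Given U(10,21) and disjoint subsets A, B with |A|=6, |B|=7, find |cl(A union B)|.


|A union B| = 6 + 7 = 13 (disjoint).
In U(10,21), cl(S) = S if |S| < 10, else cl(S) = E.
Since 13 >= 10, cl(A union B) = E.
|cl(A union B)| = 21.

21


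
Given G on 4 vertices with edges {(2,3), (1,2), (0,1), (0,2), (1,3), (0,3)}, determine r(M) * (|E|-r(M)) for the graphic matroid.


r(M) = |V| - c = 4 - 1 = 3.
nullity = |E| - r(M) = 6 - 3 = 3.
Product = 3 * 3 = 9.

9


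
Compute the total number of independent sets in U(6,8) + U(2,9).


For a direct sum, |I(M1+M2)| = |I(M1)| * |I(M2)|.
|I(U(6,8))| = sum C(8,k) for k=0..6 = 247.
|I(U(2,9))| = sum C(9,k) for k=0..2 = 46.
Total = 247 * 46 = 11362.

11362


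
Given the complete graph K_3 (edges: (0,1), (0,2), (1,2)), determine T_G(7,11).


T(K_3; x,y) = x^2 + x + y.
T(7,11) = 49 + 7 + 11 = 67.

67


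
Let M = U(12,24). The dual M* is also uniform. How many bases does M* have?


The dual of U(r,n) is U(n-r, n) = U(12,24).
Bases of U(12,24) are all (12)-element subsets.
|B(M*)| = C(24,12) = 2704156.

2704156


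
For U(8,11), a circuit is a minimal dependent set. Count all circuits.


In U(8,11), circuits are the (9)-element subsets.
Any set of 9 elements is dependent, and removing any one element gives
an independent set of size 8, so it is a minimal dependent set.
Number of circuits = C(11,9) = 11! / (9! * 2!) = 55.

55


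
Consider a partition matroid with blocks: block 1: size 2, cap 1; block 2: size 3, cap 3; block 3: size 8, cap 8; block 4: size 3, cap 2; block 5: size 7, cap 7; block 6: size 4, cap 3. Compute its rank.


Rank of a partition matroid = sum of min(|Si|, ci) for each block.
= min(2,1) + min(3,3) + min(8,8) + min(3,2) + min(7,7) + min(4,3)
= 1 + 3 + 8 + 2 + 7 + 3
= 24.

24


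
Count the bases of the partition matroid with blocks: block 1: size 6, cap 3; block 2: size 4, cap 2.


A basis picks exactly ci elements from block i.
Number of bases = product of C(|Si|, ci).
= C(6,3) * C(4,2)
= 20 * 6
= 120.

120


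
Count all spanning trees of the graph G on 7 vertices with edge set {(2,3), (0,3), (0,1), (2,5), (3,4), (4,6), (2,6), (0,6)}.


By Kirchhoff's matrix tree theorem, the number of spanning trees equals
the determinant of any cofactor of the Laplacian matrix L.
G has 7 vertices and 8 edges.
Computing the (6 x 6) cofactor determinant gives 12.

12


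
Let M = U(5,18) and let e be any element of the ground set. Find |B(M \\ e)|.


Deleting e from U(5,18) gives U(5,17) since n > r.
Bases of U(5,17) = C(17,5) = 17! / (5! * 12!) = 6188.

6188


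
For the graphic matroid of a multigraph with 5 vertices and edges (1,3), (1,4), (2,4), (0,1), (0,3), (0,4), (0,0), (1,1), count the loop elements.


In a graphic matroid, a loop is a self-loop edge (u,u) with rank 0.
Examining all 8 edges for self-loops...
Self-loops found: (0,0), (1,1)
Number of loops = 2.

2


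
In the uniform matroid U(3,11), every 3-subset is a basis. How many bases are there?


Bases of U(3,11) are all 3-element subsets of the 11-element ground set.
Number of bases = C(11,3).
C(11,3) = 11! / (3! * 8!) = 165.

165


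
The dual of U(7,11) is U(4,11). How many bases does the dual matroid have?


The dual of U(r,n) is U(n-r, n) = U(4,11).
Bases of U(4,11) are all (4)-element subsets.
|B(M*)| = C(11,4) = 11! / (4! * 7!) = 330.

330


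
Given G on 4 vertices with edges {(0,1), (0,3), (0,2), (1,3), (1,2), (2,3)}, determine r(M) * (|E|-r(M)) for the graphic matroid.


r(M) = |V| - c = 4 - 1 = 3.
nullity = |E| - r(M) = 6 - 3 = 3.
Product = 3 * 3 = 9.

9


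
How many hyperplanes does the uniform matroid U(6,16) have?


Hyperplanes of U(6,16) are flats of rank 5.
In a uniform matroid, these are exactly the (5)-element subsets.
Count = C(16,5) = 16! / (5! * 11!) = 4368.

4368


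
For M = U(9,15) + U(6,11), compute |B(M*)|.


(M1+M2)* = M1* + M2*.
M1* = U(6,15), bases: C(15,6) = 5005.
M2* = U(5,11), bases: C(11,5) = 462.
|B(M*)| = 5005 * 462 = 2312310.

2312310


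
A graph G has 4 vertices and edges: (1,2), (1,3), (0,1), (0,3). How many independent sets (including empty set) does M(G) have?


An independent set in a graphic matroid is an acyclic edge subset.
G has 4 vertices and 4 edges.
Enumerate all 2^4 = 16 subsets, checking for acyclicity.
Total independent sets = 14.

14


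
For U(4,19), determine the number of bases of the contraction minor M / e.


Contracting e from U(4,19) gives U(3,18).
Bases of U(3,18) = C(18,3) = (18 * 17 * 16) / (1 * 2 * 3) = 816.

816


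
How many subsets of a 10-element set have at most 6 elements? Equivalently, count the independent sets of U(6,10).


Independent sets of U(6,10) are all subsets of size <= 6.
Count = (10 choose 0) + (10 choose 1) + (10 choose 2) + (10 choose 3) + (10 choose 4) + (10 choose 5) + (10 choose 6)
     = 1 + 10 + 45 + 120 + 210 + 252 + 210
     = 848.

848


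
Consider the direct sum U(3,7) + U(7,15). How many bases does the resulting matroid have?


Bases of a direct sum M1 + M2: |B| = |B(M1)| * |B(M2)|.
|B(U(3,7))| = C(7,3) = 35.
|B(U(7,15))| = C(15,7) = 6435.
Total bases = 35 * 6435 = 225225.

225225


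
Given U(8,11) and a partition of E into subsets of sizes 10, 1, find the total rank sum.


r(Ai) = min(|Ai|, 8) for each part.
Sum = min(10,8) + min(1,8)
    = 8 + 1
    = 9.

9


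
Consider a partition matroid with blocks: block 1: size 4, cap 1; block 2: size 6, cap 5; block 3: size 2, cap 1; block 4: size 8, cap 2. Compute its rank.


Rank of a partition matroid = sum of min(|Si|, ci) for each block.
= min(4,1) + min(6,5) + min(2,1) + min(8,2)
= 1 + 5 + 1 + 2
= 9.

9


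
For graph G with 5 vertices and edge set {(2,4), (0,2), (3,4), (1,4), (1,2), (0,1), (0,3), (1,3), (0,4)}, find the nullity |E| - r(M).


Cycle rank (nullity) = |E| - r(M) = |E| - (|V| - c).
|E| = 9, |V| = 5, c = 1.
Nullity = 9 - (5 - 1) = 9 - 4 = 5.

5


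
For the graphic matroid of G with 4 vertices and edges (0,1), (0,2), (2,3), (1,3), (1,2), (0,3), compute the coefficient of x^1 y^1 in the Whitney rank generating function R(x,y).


R(x,y) = sum over A in 2^E of x^(r(E)-r(A)) * y^(|A|-r(A)).
G has 4 vertices, 6 edges. r(E) = 3.
Enumerate all 2^6 = 64 subsets.
Count subsets with r(E)-r(A)=1 and |A|-r(A)=1: 4.

4


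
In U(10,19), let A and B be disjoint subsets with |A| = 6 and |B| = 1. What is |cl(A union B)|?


|A union B| = 6 + 1 = 7 (disjoint).
In U(10,19), cl(S) = S if |S| < 10, else cl(S) = E.
Since 7 < 10, cl(A union B) = A union B.
|cl(A union B)| = 7.

7


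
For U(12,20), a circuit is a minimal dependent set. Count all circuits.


In U(12,20), circuits are the (13)-element subsets.
Any set of 13 elements is dependent, and removing any one element gives
an independent set of size 12, so it is a minimal dependent set.
Number of circuits = C(20,13) = 77520.

77520


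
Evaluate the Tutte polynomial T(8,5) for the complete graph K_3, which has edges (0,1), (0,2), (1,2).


T(K_3; x,y) = x^2 + x + y.
T(8,5) = 64 + 8 + 5 = 77.

77


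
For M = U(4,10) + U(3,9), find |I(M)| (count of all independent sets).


For a direct sum, |I(M1+M2)| = |I(M1)| * |I(M2)|.
|I(U(4,10))| = sum C(10,k) for k=0..4 = 386.
|I(U(3,9))| = sum C(9,k) for k=0..3 = 130.
Total = 386 * 130 = 50180.

50180


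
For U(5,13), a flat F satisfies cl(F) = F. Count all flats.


Flats of U(5,13): every subset of size < 5 is a flat, plus E itself.
Count = C(13,0) + C(13,1) + C(13,2) + C(13,3) + C(13,4) + 1
     = 1 + 13 + 78 + 286 + 715 + 1
     = 1094.

1094


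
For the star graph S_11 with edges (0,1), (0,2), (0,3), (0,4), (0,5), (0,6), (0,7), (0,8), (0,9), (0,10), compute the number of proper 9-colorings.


P(tree, k) = k * (k-1)^(10) for any tree on 11 vertices.
P(9) = 9 * 8^10 = 9 * 1073741824 = 9663676416.

9663676416


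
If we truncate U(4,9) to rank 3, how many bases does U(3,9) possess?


Truncating U(4,9) to rank 3 gives U(3,9).
Bases of U(3,9) are all 3-element subsets of 9 elements.
Number of bases = C(9,3) = 9! / (3! * 6!) = 84.

84


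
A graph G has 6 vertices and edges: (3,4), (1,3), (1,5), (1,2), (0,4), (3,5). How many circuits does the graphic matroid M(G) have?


A circuit in a graphic matroid = edge set of a simple cycle.
G has 6 vertices and 6 edges.
Enumerating all minimal edge subsets forming cycles...
Total circuits found: 1.

1


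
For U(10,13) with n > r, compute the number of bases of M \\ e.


Deleting e from U(10,13) gives U(10,12) since n > r.
Bases of U(10,12) = (12 choose 10) = 66.

66


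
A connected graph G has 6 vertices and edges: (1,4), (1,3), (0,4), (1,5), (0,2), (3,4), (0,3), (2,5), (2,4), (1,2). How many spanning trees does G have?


By Kirchhoff's matrix tree theorem, the number of spanning trees equals
the determinant of any cofactor of the Laplacian matrix L.
G has 6 vertices and 10 edges.
Computing the (5 x 5) cofactor determinant gives 114.

114


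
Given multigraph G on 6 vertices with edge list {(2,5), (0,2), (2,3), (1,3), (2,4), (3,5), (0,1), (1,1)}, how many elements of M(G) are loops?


In a graphic matroid, a loop is a self-loop edge (u,u) with rank 0.
Examining all 8 edges for self-loops...
Self-loops found: (1,1)
Number of loops = 1.

1


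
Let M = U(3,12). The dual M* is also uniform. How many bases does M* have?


The dual of U(r,n) is U(n-r, n) = U(9,12).
Bases of U(9,12) are all (9)-element subsets.
|B(M*)| = (12 choose 9) = 220.

220


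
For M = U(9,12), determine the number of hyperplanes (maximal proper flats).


Hyperplanes of U(9,12) are flats of rank 8.
In a uniform matroid, these are exactly the (8)-element subsets.
Count = C(12,8) = 12! / (8! * 4!) = 495.

495


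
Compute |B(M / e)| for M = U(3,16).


Contracting e from U(3,16) gives U(2,15).
Bases of U(2,15) = C(15,2) = (15 * 14) / (1 * 2) = 105.

105


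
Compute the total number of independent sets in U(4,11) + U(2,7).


For a direct sum, |I(M1+M2)| = |I(M1)| * |I(M2)|.
|I(U(4,11))| = sum C(11,k) for k=0..4 = 562.
|I(U(2,7))| = sum C(7,k) for k=0..2 = 29.
Total = 562 * 29 = 16298.

16298


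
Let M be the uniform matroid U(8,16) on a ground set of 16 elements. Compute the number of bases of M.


Bases of U(8,16) are all 8-element subsets of the 16-element ground set.
Number of bases = C(16,8).
(16 choose 8) = 12870.

12870


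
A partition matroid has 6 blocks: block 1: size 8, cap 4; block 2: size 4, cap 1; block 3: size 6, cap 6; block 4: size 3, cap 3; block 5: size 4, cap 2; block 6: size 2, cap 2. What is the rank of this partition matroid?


Rank of a partition matroid = sum of min(|Si|, ci) for each block.
= min(8,4) + min(4,1) + min(6,6) + min(3,3) + min(4,2) + min(2,2)
= 4 + 1 + 6 + 3 + 2 + 2
= 18.

18


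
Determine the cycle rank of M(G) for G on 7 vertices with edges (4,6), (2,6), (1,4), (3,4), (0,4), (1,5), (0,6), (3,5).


Cycle rank (nullity) = |E| - r(M) = |E| - (|V| - c).
|E| = 8, |V| = 7, c = 1.
Nullity = 8 - (7 - 1) = 8 - 6 = 2.

2


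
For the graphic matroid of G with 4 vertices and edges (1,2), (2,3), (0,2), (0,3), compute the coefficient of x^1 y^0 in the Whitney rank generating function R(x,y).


R(x,y) = sum over A in 2^E of x^(r(E)-r(A)) * y^(|A|-r(A)).
G has 4 vertices, 4 edges. r(E) = 3.
Enumerate all 2^4 = 16 subsets.
Count subsets with r(E)-r(A)=1 and |A|-r(A)=0: 6.

6


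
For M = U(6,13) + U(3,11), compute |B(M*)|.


(M1+M2)* = M1* + M2*.
M1* = U(7,13), bases: C(13,7) = 1716.
M2* = U(8,11), bases: C(11,8) = 165.
|B(M*)| = 1716 * 165 = 283140.

283140


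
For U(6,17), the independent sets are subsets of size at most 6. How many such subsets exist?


Independent sets of U(6,17) are all subsets of size <= 6.
Count = (17 choose 0) + (17 choose 1) + (17 choose 2) + (17 choose 3) + (17 choose 4) + (17 choose 5) + (17 choose 6)
     = 1 + 17 + 136 + 680 + 2380 + 6188 + 12376
     = 21778.

21778


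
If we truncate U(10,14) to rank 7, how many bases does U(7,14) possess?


Truncating U(10,14) to rank 7 gives U(7,14).
Bases of U(7,14) are all 7-element subsets of 14 elements.
Number of bases = (14 choose 7) = 3432.

3432


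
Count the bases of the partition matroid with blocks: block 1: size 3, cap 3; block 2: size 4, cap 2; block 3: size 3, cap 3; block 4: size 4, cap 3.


A basis picks exactly ci elements from block i.
Number of bases = product of C(|Si|, ci).
= C(3,3) * C(4,2) * C(3,3) * C(4,3)
= 1 * 6 * 1 * 4
= 24.

24


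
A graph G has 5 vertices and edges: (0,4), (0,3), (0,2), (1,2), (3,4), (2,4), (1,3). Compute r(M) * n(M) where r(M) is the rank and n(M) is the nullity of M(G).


r(M) = |V| - c = 5 - 1 = 4.
nullity = |E| - r(M) = 7 - 4 = 3.
Product = 4 * 3 = 12.

12


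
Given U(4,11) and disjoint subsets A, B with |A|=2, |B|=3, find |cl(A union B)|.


|A union B| = 2 + 3 = 5 (disjoint).
In U(4,11), cl(S) = S if |S| < 4, else cl(S) = E.
Since 5 >= 4, cl(A union B) = E.
|cl(A union B)| = 11.

11


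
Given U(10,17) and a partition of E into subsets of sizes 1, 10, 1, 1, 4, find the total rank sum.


r(Ai) = min(|Ai|, 10) for each part.
Sum = min(1,10) + min(10,10) + min(1,10) + min(1,10) + min(4,10)
    = 1 + 10 + 1 + 1 + 4
    = 17.

17


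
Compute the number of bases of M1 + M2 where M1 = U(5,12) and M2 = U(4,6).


Bases of a direct sum M1 + M2: |B| = |B(M1)| * |B(M2)|.
|B(U(5,12))| = C(12,5) = 792.
|B(U(4,6))| = C(6,4) = 15.
Total bases = 792 * 15 = 11880.

11880


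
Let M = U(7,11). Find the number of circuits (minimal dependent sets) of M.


In U(7,11), circuits are the (8)-element subsets.
Any set of 8 elements is dependent, and removing any one element gives
an independent set of size 7, so it is a minimal dependent set.
Number of circuits = C(11,8) = 165.

165


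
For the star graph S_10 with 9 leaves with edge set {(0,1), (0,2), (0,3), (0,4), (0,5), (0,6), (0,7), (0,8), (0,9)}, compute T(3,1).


A star on 10 vertices is a tree with 9 edges.
T(x,y) = x^(9) for any tree.
T(3,1) = 3^9 = 19683.

19683


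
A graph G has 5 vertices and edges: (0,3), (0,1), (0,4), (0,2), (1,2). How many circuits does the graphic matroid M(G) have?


A circuit in a graphic matroid = edge set of a simple cycle.
G has 5 vertices and 5 edges.
Enumerating all minimal edge subsets forming cycles...
Total circuits found: 1.

1


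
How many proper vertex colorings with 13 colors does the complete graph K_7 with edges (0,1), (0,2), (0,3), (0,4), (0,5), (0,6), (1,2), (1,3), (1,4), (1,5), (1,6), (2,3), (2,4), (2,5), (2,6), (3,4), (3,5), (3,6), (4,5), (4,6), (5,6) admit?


P(K_7, k) = k(k-1)(k-2)...(k-6).
P(13) = (13) * (12) * (11) * (10) * (9) * (8) * (7) = 8648640.

8648640


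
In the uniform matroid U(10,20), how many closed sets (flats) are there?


Flats of U(10,20): every subset of size < 10 is a flat, plus E itself.
Count = C(20,0) + C(20,1) + C(20,2) + C(20,3) + C(20,4) + C(20,5) + C(20,6) + C(20,7) + C(20,8) + C(20,9) + 1
     = 1 + 20 + 190 + 1140 + 4845 + 15504 + 38760 + 77520 + 125970 + 167960 + 1
     = 431911.

431911


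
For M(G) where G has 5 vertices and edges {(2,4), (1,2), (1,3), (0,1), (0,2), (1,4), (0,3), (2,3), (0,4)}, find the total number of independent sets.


An independent set in a graphic matroid is an acyclic edge subset.
G has 5 vertices and 9 edges.
Enumerate all 2^9 = 512 subsets, checking for acyclicity.
Total independent sets = 198.

198


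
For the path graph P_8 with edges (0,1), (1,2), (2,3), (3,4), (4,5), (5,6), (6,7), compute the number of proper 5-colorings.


P(P_8, k) = k * (k-1)^(7).
P(5) = 5 * 4^7 = 5 * 16384 = 81920.

81920


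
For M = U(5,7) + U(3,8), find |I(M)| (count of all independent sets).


For a direct sum, |I(M1+M2)| = |I(M1)| * |I(M2)|.
|I(U(5,7))| = sum C(7,k) for k=0..5 = 120.
|I(U(3,8))| = sum C(8,k) for k=0..3 = 93.
Total = 120 * 93 = 11160.

11160


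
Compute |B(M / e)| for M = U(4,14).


Contracting e from U(4,14) gives U(3,13).
Bases of U(3,13) = C(13,3) = (13 * 12 * 11) / (1 * 2 * 3) = 286.

286


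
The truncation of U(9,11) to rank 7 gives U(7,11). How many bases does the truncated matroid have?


Truncating U(9,11) to rank 7 gives U(7,11).
Bases of U(7,11) are all 7-element subsets of 11 elements.
Number of bases = (11 choose 7) = 330.

330


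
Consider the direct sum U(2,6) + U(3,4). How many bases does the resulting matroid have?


Bases of a direct sum M1 + M2: |B| = |B(M1)| * |B(M2)|.
|B(U(2,6))| = C(6,2) = 15.
|B(U(3,4))| = C(4,3) = 4.
Total bases = 15 * 4 = 60.

60


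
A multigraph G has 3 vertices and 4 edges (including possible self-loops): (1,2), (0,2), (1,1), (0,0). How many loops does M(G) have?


In a graphic matroid, a loop is a self-loop edge (u,u) with rank 0.
Examining all 4 edges for self-loops...
Self-loops found: (1,1), (0,0)
Number of loops = 2.

2


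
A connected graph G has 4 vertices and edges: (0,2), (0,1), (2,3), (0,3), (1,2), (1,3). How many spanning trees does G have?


By Kirchhoff's matrix tree theorem, the number of spanning trees equals
the determinant of any cofactor of the Laplacian matrix L.
G has 4 vertices and 6 edges.
Computing the (3 x 3) cofactor determinant gives 16.

16


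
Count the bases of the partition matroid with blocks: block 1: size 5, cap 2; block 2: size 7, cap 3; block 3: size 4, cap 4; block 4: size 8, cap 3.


A basis picks exactly ci elements from block i.
Number of bases = product of C(|Si|, ci).
= C(5,2) * C(7,3) * C(4,4) * C(8,3)
= 10 * 35 * 1 * 56
= 19600.

19600


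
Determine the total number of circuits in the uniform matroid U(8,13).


In U(8,13), circuits are the (9)-element subsets.
Any set of 9 elements is dependent, and removing any one element gives
an independent set of size 8, so it is a minimal dependent set.
Number of circuits = (13 choose 9) = 715.

715


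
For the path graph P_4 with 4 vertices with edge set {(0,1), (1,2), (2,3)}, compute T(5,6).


A path on 4 vertices is a tree with 3 edges.
T(x,y) = x^(3) for any tree.
T(5,6) = 5^3 = 125.

125


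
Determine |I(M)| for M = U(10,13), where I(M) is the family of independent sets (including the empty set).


Independent sets of U(10,13) are all subsets of size <= 10.
Count = (13 choose 0) + (13 choose 1) + (13 choose 2) + (13 choose 3) + (13 choose 4) + (13 choose 5) + (13 choose 6) + (13 choose 7) + (13 choose 8) + (13 choose 9) + (13 choose 10)
     = 1 + 13 + 78 + 286 + 715 + 1287 + 1716 + 1716 + 1287 + 715 + 286
     = 8100.

8100


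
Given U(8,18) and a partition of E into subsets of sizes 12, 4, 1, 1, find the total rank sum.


r(Ai) = min(|Ai|, 8) for each part.
Sum = min(12,8) + min(4,8) + min(1,8) + min(1,8)
    = 8 + 4 + 1 + 1
    = 14.

14


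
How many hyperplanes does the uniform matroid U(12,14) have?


Hyperplanes of U(12,14) are flats of rank 11.
In a uniform matroid, these are exactly the (11)-element subsets.
Count = (14 choose 11) = 364.

364


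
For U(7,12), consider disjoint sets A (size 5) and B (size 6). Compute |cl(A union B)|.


|A union B| = 5 + 6 = 11 (disjoint).
In U(7,12), cl(S) = S if |S| < 7, else cl(S) = E.
Since 11 >= 7, cl(A union B) = E.
|cl(A union B)| = 12.

12


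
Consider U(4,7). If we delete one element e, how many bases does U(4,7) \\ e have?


Deleting e from U(4,7) gives U(4,6) since n > r.
Bases of U(4,6) = (6 choose 4) = 15.

15


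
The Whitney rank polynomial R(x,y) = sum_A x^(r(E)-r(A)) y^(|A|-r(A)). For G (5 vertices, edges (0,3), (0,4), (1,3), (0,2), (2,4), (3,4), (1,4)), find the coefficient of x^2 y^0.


R(x,y) = sum over A in 2^E of x^(r(E)-r(A)) * y^(|A|-r(A)).
G has 5 vertices, 7 edges. r(E) = 4.
Enumerate all 2^7 = 128 subsets.
Count subsets with r(E)-r(A)=2 and |A|-r(A)=0: 21.

21


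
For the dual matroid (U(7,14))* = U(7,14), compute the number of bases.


The dual of U(r,n) is U(n-r, n) = U(7,14).
Bases of U(7,14) are all (7)-element subsets.
|B(M*)| = C(14,7) = 14! / (7! * 7!) = 3432.

3432


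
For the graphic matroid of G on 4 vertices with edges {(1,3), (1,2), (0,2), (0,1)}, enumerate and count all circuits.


A circuit in a graphic matroid = edge set of a simple cycle.
G has 4 vertices and 4 edges.
Enumerating all minimal edge subsets forming cycles...
Total circuits found: 1.

1


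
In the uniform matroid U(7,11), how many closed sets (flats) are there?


Flats of U(7,11): every subset of size < 7 is a flat, plus E itself.
Count = (11 choose 0) + (11 choose 1) + (11 choose 2) + (11 choose 3) + (11 choose 4) + (11 choose 5) + (11 choose 6) + 1
     = 1 + 11 + 55 + 165 + 330 + 462 + 462 + 1
     = 1487.

1487


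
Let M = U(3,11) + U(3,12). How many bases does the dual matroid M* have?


(M1+M2)* = M1* + M2*.
M1* = U(8,11), bases: C(11,8) = 165.
M2* = U(9,12), bases: C(12,9) = 220.
|B(M*)| = 165 * 220 = 36300.

36300


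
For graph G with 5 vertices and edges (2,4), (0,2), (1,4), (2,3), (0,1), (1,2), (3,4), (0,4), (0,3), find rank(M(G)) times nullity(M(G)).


r(M) = |V| - c = 5 - 1 = 4.
nullity = |E| - r(M) = 9 - 4 = 5.
Product = 4 * 5 = 20.

20


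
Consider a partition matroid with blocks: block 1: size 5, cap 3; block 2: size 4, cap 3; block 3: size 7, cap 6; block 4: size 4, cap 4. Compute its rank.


Rank of a partition matroid = sum of min(|Si|, ci) for each block.
= min(5,3) + min(4,3) + min(7,6) + min(4,4)
= 3 + 3 + 6 + 4
= 16.

16


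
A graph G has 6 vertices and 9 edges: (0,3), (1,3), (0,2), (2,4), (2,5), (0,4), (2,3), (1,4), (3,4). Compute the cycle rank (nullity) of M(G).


Cycle rank (nullity) = |E| - r(M) = |E| - (|V| - c).
|E| = 9, |V| = 6, c = 1.
Nullity = 9 - (6 - 1) = 9 - 5 = 4.

4


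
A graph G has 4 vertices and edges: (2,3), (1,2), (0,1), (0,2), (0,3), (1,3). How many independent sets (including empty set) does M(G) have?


An independent set in a graphic matroid is an acyclic edge subset.
G has 4 vertices and 6 edges.
Enumerate all 2^6 = 64 subsets, checking for acyclicity.
Total independent sets = 38.

38


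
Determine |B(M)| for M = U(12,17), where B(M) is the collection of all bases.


Bases of U(12,17) are all 12-element subsets of the 17-element ground set.
Number of bases = C(17,12).
C(17,12) = 6188.

6188


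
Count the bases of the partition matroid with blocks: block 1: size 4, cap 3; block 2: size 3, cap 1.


A basis picks exactly ci elements from block i.
Number of bases = product of C(|Si|, ci).
= C(4,3) * C(3,1)
= 4 * 3
= 12.

12


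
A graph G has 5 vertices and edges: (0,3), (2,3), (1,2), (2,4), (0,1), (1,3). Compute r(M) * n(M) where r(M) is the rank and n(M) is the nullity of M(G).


r(M) = |V| - c = 5 - 1 = 4.
nullity = |E| - r(M) = 6 - 4 = 2.
Product = 4 * 2 = 8.

8


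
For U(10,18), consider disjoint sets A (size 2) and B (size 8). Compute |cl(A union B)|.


|A union B| = 2 + 8 = 10 (disjoint).
In U(10,18), cl(S) = S if |S| < 10, else cl(S) = E.
Since 10 >= 10, cl(A union B) = E.
|cl(A union B)| = 18.

18


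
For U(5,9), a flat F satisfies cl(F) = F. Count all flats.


Flats of U(5,9): every subset of size < 5 is a flat, plus E itself.
Count = (9 choose 0) + (9 choose 1) + (9 choose 2) + (9 choose 3) + (9 choose 4) + 1
     = 1 + 9 + 36 + 84 + 126 + 1
     = 257.

257


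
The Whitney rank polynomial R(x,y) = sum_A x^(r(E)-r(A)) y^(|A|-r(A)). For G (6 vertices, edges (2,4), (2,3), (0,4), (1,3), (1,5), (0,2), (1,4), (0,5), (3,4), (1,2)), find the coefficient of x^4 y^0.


R(x,y) = sum over A in 2^E of x^(r(E)-r(A)) * y^(|A|-r(A)).
G has 6 vertices, 10 edges. r(E) = 5.
Enumerate all 2^10 = 1024 subsets.
Count subsets with r(E)-r(A)=4 and |A|-r(A)=0: 10.

10


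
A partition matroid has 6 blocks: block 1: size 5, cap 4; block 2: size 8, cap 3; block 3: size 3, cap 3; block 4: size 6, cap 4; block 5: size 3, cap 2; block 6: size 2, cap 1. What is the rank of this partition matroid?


Rank of a partition matroid = sum of min(|Si|, ci) for each block.
= min(5,4) + min(8,3) + min(3,3) + min(6,4) + min(3,2) + min(2,1)
= 4 + 3 + 3 + 4 + 2 + 1
= 17.

17


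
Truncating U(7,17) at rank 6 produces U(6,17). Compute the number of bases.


Truncating U(7,17) to rank 6 gives U(6,17).
Bases of U(6,17) are all 6-element subsets of 17 elements.
Number of bases = C(17,6) = 17! / (6! * 11!) = 12376.

12376


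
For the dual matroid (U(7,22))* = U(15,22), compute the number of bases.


The dual of U(r,n) is U(n-r, n) = U(15,22).
Bases of U(15,22) are all (15)-element subsets.
|B(M*)| = C(22,15) = 170544.

170544


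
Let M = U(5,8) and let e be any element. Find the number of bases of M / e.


Contracting e from U(5,8) gives U(4,7).
Bases of U(4,7) = (7 choose 4) = 35.

35


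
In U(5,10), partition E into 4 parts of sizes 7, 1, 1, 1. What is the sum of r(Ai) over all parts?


r(Ai) = min(|Ai|, 5) for each part.
Sum = min(7,5) + min(1,5) + min(1,5) + min(1,5)
    = 5 + 1 + 1 + 1
    = 8.

8


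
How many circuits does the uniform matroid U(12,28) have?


In U(12,28), circuits are the (13)-element subsets.
Any set of 13 elements is dependent, and removing any one element gives
an independent set of size 12, so it is a minimal dependent set.
Number of circuits = (28 choose 13) = 37442160.

37442160


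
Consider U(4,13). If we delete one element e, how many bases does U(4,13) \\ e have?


Deleting e from U(4,13) gives U(4,12) since n > r.
Bases of U(4,12) = C(12,4) = 12! / (4! * 8!) = 495.

495


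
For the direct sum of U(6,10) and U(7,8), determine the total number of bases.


Bases of a direct sum M1 + M2: |B| = |B(M1)| * |B(M2)|.
|B(U(6,10))| = C(10,6) = 210.
|B(U(7,8))| = C(8,7) = 8.
Total bases = 210 * 8 = 1680.

1680


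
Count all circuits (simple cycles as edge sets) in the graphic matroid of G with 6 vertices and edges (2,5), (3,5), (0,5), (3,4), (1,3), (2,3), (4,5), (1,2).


A circuit in a graphic matroid = edge set of a simple cycle.
G has 6 vertices and 8 edges.
Enumerating all minimal edge subsets forming cycles...
Total circuits found: 6.

6


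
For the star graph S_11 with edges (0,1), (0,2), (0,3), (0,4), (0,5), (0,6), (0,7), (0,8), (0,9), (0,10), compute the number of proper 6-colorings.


P(tree, k) = k * (k-1)^(10) for any tree on 11 vertices.
P(6) = 6 * 5^10 = 6 * 9765625 = 58593750.

58593750


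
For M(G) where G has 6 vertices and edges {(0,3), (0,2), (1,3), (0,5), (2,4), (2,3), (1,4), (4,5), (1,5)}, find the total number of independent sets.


An independent set in a graphic matroid is an acyclic edge subset.
G has 6 vertices and 9 edges.
Enumerate all 2^9 = 512 subsets, checking for acyclicity.
Total independent sets = 314.

314


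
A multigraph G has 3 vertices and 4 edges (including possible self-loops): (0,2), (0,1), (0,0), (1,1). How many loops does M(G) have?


In a graphic matroid, a loop is a self-loop edge (u,u) with rank 0.
Examining all 4 edges for self-loops...
Self-loops found: (0,0), (1,1)
Number of loops = 2.

2


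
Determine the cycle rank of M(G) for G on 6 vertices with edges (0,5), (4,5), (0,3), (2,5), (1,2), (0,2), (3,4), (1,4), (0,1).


Cycle rank (nullity) = |E| - r(M) = |E| - (|V| - c).
|E| = 9, |V| = 6, c = 1.
Nullity = 9 - (6 - 1) = 9 - 5 = 4.

4


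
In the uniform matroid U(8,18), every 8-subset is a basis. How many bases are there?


Bases of U(8,18) are all 8-element subsets of the 18-element ground set.
Number of bases = C(18,8).
C(18,8) = 18! / (8! * 10!) = 43758.

43758


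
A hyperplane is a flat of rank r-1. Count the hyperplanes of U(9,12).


Hyperplanes of U(9,12) are flats of rank 8.
In a uniform matroid, these are exactly the (8)-element subsets.
Count = (12 choose 8) = 495.

495
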